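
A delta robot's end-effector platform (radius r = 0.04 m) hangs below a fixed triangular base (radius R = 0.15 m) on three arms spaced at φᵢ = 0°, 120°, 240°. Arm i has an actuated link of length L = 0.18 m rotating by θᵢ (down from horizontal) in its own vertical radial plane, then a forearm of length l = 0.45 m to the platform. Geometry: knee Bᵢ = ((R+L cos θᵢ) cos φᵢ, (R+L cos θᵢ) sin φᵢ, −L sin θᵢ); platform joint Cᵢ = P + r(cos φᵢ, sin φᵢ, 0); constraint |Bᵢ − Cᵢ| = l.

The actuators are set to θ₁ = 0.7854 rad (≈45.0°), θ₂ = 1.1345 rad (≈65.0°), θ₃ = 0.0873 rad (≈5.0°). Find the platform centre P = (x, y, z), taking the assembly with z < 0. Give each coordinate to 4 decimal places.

(-0.0243, -0.1836, -0.4441)

φ1=0.0°: virtual centre (0.2373, 0.0000, -0.1273), radius l
φ2=120.0°: virtual centre (-0.0930, 0.1611, -0.1631), radius l
O3 = (0.2893·cos240.0°, 0.2893·sin240.0°, -0.0157) = (-0.1447, -0.2506, -0.0157)
|O₂|²−|O₁|² = -0.0113;  |O₃|²−|O₁|² = 0.0114
linear system: -0.6606x+0.3223y = -0.0113−-0.0717z; -0.7639x+-0.5011y = 0.0114−0.2232z
Cramer: x(z) = 0.0034+0.0623z;  y(z) = -0.0280+0.3503z
into |P−O₁|² = l²: 1.1266z² + 0.2058z + -0.1308 = 0;  Δ = 0.6318;  z = -0.4441 or 0.2615 → z<0 root = -0.4441
x = -0.0243, y = -0.1836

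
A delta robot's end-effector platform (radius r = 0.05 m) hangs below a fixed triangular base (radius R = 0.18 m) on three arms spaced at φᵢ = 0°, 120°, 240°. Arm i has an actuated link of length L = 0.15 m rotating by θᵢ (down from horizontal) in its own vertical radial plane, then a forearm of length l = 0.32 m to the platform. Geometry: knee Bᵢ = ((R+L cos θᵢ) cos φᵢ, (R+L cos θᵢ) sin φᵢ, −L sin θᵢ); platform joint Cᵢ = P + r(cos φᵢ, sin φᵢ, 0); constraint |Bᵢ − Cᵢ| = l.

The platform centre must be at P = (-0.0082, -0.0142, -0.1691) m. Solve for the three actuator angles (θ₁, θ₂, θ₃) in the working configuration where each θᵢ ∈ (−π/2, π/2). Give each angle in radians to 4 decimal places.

θ₁ = 0.1748, θ₂ = 0.1748, θ₃ = -0.0878

arm 1 (φ=0.0°): x'=-0.0082, y'=-0.0142
  A=0.1382, B=-0.1691, C=(l²−L²−A²−y'²−z²)/(2L)=0.1067
  γ=atan2(-0.1691,0.1382)=-0.8856;  ψ=arccos(0.4885)=1.0604;  θ1=γ+ψ≈0.1748
rotate P by −φ2: (-0.0082, 0.0142, -0.1691)
  A cos θ + B sin θ = C:  0.1382·cos θ + -0.1691·sin θ = 0.1067
  θ2 = atan2(B,A) + arccos(C/0.2184) = 0.1748
φ3=240.0° → target in arm frame (0.0164, 0.0000)
  e−x'=0.1136;  (l²−L²−(e−x')²−y'²−z²)/2L = 0.1280
  θ3 = atan2(B,A) + arccos(C/0.2037) = -0.0878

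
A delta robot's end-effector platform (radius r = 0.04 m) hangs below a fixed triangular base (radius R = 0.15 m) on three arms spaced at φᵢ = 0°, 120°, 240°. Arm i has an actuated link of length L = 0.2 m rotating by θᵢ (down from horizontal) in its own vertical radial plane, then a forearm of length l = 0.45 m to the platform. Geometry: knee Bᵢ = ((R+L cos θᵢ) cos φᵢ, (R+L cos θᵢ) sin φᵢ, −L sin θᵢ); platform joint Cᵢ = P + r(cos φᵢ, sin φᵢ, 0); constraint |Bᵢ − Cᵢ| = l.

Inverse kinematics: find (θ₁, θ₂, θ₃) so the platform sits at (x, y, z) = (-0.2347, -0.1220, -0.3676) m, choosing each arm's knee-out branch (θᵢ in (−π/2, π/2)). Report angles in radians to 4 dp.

θ₁ = 1.3089, θ₂ = 0.6108, θ₃ = -0.2616

arm 1 (φ=0.0°): x'=-0.2347, y'=-0.1220
  A=0.3447, B=-0.3676, C=(l²−L²−A²−y'²−z²)/(2L)=-0.2658
  γ=atan2(-0.3676,0.3447)=-0.8175;  ψ=arccos(-0.5275)=2.1265;  θ1=γ+ψ≈1.3089
arm 2 (φ=120.0°): x'=0.0117, y'=0.2643
  A cos θ + B sin θ = C:  0.0983·cos θ + -0.3676·sin θ = -0.1303
  θ2 = atan2(B,A) + arccos(C/0.3805) = 0.6108
rotate P by −φ3: (0.2230, -0.1423, -0.3676)
  A cos θ + B sin θ = C:  -0.1130·cos θ + -0.3676·sin θ = -0.0141
  θ3 = atan2(B,A) + arccos(C/0.3846) = -0.2616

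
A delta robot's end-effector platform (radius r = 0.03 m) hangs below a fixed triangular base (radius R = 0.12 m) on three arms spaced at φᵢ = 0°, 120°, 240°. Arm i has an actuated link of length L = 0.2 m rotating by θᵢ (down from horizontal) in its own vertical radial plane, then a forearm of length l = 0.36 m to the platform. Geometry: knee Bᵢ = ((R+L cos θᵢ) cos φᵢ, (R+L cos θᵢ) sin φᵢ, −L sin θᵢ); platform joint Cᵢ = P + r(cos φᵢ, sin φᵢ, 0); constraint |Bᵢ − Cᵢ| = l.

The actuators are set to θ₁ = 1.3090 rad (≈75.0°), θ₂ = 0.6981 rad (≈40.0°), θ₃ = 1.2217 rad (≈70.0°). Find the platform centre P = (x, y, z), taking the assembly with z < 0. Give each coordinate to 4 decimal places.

(-0.0751, 0.0922, -0.4653)

centre 1 = (0.1418·cos0.0°, 0.1418·sin0.0°, -0.1932) = (0.1418, 0.0000, -0.1932)
arm 2 at φ=120.0°: (R−r)+L cos θ2 = 0.2432;  centre 2 = (-0.1216, 0.2106, -0.1286)
φ3=240.0°: virtual centre (-0.0792, -0.1372, -0.1879), radius l
|centre ₂|²−|centre ₁|² = 0.0183;  |centre ₃|²−|centre ₁|² = 0.0030
linear system: -0.5267x+0.4213y = 0.0183−0.1293z; -0.4419x+-0.2744y = 0.0030−0.0105z
Cramer: x(z) = -0.0190+0.1206z;  y(z) = 0.0196-0.1560z
sphere 1 gives Az²+Bz+C=0 with A=1.0389, B=0.3415, C=-0.0661;  B²−4AC=0.3911;  roots -0.4653, 0.1366;  negative root z = -0.4653
x = -0.0751, y = 0.0922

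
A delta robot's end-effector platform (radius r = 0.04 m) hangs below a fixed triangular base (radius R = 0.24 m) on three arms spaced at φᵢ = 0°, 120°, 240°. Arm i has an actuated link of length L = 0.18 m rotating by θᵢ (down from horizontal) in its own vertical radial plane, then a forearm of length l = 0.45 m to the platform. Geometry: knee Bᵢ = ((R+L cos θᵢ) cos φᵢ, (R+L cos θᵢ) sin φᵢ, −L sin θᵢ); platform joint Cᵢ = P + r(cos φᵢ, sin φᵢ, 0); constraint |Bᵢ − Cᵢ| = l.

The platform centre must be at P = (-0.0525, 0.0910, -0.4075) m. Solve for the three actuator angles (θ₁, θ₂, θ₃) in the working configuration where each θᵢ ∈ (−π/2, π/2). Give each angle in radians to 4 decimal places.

φ1=0.0° → target in arm frame (-0.0525, 0.0910)
  e−x'=0.2525;  (l²−L²−(e−x')²−y'²−z²)/2L = -0.1889
  θ1 = atan2(B,A) + arccos(C/0.4794) = 0.9597
rotate P by −φ2: (0.1051, 0.0000, -0.4075)
  A=0.0949, B=-0.4075, C=(l²−L²−A²−y'²−z²)/(2L)=-0.0138
  γ=atan2(-0.4075,0.0949)=-1.3419;  ψ=arccos(-0.0330)=1.6038;  θ2=γ+ψ≈0.2619
arm 3 (φ=240.0°): x'=-0.0526, y'=-0.0910
  A cos θ + B sin θ = C:  0.2526·cos θ + -0.4075·sin θ = -0.1889
  γ=atan2(-0.4075,0.2526)=-1.0160;  ψ=arccos(-0.3941)=1.9759;  θ3=γ+ψ≈0.9599

θ₁ = 0.9597, θ₂ = 0.2619, θ₃ = 0.9599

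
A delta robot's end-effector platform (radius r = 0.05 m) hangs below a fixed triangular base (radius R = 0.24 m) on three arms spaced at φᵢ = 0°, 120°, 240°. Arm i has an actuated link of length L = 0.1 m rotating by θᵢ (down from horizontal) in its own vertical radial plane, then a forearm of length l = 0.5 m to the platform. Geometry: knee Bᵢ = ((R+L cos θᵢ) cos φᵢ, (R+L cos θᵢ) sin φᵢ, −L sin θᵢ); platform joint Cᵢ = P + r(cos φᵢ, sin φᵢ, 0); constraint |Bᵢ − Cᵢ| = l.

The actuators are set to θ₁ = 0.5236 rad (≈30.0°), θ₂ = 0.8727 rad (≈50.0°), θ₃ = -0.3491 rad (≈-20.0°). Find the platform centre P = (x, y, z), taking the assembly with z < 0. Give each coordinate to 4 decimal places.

arm 1 at φ=0.0°: ρ1 = 0.2766;  centre 1 = (0.2766, 0.0000, -0.0500)
centre 2 = (0.2543·cos120.0°, 0.2543·sin120.0°, -0.0766) = (-0.1271, 0.2202, -0.0766)
centre 3 = (0.2840·cos240.0°, 0.2840·sin240.0°, 0.0342) = (-0.1420, -0.2459, 0.0342)
|centre ₂|²−|centre ₁|² = -0.0085;  |centre ₃|²−|centre ₁|² = 0.0028
[-0.8075 0.4404 -0.0532]·P = -0.0085;  [-0.8372 -0.4918 0.1684]·P = 0.0028
det = 0.7659;  x = 0.0038+0.0627z,  y = -0.0122+0.2357z
quadratic in z: (1.0595)z²+(0.0600)z+(-0.1730)=0, √Δ=0.8582 → z ∈ {-0.4334, 0.3767}; z = -0.4334 (taking z<0)
x = -0.0233, y = -0.1144

(-0.0233, -0.1144, -0.4334)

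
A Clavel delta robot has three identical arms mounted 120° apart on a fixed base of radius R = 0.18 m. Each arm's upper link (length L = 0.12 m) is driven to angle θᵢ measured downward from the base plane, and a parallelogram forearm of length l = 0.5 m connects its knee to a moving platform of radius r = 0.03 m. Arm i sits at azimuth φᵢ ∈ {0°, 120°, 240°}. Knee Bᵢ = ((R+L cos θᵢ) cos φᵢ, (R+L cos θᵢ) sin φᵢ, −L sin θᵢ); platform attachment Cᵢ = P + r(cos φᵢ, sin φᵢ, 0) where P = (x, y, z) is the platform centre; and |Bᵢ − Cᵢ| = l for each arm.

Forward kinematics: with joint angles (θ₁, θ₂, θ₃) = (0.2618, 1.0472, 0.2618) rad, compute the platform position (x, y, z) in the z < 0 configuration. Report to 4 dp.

(0.0627, -0.1085, -0.4748)

φ1=0.0°: virtual centre (0.2659, 0.0000, -0.0311), radius l
φ2=120.0°: virtual centre (-0.1050, 0.1819, -0.1039), radius l
O3 = (0.2659·cos240.0°, 0.2659·sin240.0°, -0.0311) = (-0.1330, -0.2303, -0.0311)
|O₂|²−|O₁|² = -0.0168;  |O₃|²−|O₁|² = 0.0000
plane₁₂: -0.7418x+0.3637y+-0.1457z = -0.0168
Cramer: x(z) = 0.0122-0.1062z;  y(z) = -0.0212+0.1840z
sphere 1 gives Az²+Bz+C=0 with A=1.0451, B=0.1082, C=-0.1842;  B²−4AC=0.7819;  roots -0.4748, 0.3713;  negative root z = -0.4748
x = 0.0627, y = -0.1085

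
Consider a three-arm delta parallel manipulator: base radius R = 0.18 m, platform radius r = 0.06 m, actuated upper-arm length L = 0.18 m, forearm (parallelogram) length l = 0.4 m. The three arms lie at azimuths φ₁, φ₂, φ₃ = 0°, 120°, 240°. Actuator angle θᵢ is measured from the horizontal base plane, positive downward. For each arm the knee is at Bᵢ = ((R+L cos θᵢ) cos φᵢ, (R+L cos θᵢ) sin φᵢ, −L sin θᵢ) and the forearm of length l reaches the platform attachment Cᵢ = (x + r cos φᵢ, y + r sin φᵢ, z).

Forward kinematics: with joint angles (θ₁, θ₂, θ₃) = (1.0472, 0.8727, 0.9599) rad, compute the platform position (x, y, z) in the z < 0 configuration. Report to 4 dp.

(-0.0264, 0.0148, -0.4782)

φ1=0.0°: virtual centre (0.2100, 0.0000, -0.1559), radius l
arm 2 at φ=120.0°: e+L cos θ2 = 0.2357;  O2 = (-0.1178, 0.2041, -0.1379)
O3 = (0.2232·cos240.0°, 0.2232·sin240.0°, -0.1474) = (-0.1116, -0.1933, -0.1474)
eliminate P² terms by subtracting sphere 1 from 2 and 3
plane₁₂: -0.6557x+0.4082y+0.0360z = 0.0062
Cramer: x(z) = -0.0071+0.0403z;  y(z) = 0.0036-0.0234z
into |P−O₁|² = l²: 1.0022z² + 0.2941z + -0.0885 = 0;  Δ = 0.4414;  z = -0.4782 or 0.1847 → z<0 root = -0.4782
x = -0.0264, y = 0.0148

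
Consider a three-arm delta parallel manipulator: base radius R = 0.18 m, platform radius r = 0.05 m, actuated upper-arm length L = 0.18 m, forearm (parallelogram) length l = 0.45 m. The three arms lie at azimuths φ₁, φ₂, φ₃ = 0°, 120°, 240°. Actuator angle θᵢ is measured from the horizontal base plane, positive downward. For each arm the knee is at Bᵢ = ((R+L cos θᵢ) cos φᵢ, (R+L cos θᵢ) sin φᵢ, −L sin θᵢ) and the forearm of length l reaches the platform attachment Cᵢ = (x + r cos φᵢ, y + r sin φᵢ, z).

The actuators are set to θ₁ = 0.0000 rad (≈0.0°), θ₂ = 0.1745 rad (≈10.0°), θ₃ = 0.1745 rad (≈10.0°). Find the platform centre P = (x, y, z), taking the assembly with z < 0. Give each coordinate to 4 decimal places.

(0.0242, 0.0000, -0.3476)

O1 = (0.3100·cos0.0°, 0.3100·sin0.0°, 0.0000) = (0.3100, 0.0000, 0.0000)
O2 = (0.3073·cos120.0°, 0.3073·sin120.0°, -0.0313) = (-0.1536, 0.2661, -0.0313)
O3 = (0.3073·cos240.0°, 0.3073·sin240.0°, -0.0313) = (-0.1536, -0.2661, -0.0313)
eliminate P² terms by subtracting sphere 1 from 2 and 3
[-0.9273 0.5322 -0.0625]·P = -0.0007;  [-0.9273 -0.5322 -0.0625]·P = -0.0007
det = 0.9870;  x = 0.0008+-0.0674z,  y = 0.0000+0.0000z
quadratic in z: (1.0045)z²+(0.0417)z+(-0.1069)=0, √Δ=0.6566 → z ∈ {-0.3476, 0.3061}; z = -0.3476 (taking z<0)
x = 0.0242, y = 0.0000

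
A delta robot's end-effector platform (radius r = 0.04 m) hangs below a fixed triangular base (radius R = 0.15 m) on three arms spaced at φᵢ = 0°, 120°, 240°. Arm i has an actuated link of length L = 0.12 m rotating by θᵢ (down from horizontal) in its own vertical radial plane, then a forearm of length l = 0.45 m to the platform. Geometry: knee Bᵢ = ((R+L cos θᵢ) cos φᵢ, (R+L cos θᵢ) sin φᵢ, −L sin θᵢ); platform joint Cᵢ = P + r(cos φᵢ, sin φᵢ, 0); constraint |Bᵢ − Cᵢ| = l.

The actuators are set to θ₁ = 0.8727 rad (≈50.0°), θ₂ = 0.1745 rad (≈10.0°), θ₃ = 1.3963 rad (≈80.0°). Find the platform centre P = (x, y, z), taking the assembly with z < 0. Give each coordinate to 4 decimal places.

O1 = (0.1871·cos0.0°, 0.1871·sin0.0°, -0.0919) = (0.1871, 0.0000, -0.0919)
φ2=120.0°: virtual centre (-0.1141, 0.1976, -0.0208), radius l
φ3=240.0°: virtual centre (-0.0654, -0.1133, -0.1182), radius l
subtract pairs → two planes through P
linear system: -0.6024x+0.3952y = 0.0090−0.1422z; -0.5051x+-0.2266y = -0.0124−-0.0525z
det = 0.3361;  x = 0.0085+0.0341z,  y = 0.0358+-0.3077z
sphere 1 gives Az²+Bz+C=0 with A=1.0959, B=0.1496, C=-0.1609;  B²−4AC=0.7275;  roots -0.4574, 0.3209;  negative root z = -0.4574
x = -0.0071, y = 0.1765

(-0.0071, 0.1765, -0.4574)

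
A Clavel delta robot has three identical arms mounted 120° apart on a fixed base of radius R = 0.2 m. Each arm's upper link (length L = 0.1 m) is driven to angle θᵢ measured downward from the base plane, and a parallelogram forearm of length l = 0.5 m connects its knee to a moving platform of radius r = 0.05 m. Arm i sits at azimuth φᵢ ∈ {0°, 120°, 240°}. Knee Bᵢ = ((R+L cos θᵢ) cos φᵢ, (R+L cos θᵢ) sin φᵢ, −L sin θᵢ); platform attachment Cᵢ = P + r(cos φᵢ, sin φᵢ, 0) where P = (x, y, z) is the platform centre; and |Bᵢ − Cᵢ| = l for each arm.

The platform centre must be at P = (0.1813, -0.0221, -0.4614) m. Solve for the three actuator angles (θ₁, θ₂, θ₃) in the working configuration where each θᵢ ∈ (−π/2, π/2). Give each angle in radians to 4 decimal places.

θ₁ = -0.3486, θ₂ = 1.1346, θ₃ = 0.9602

φ1=0.0° → target in arm frame (0.1813, -0.0221)
  e−x'=-0.0313;  (l²−L²−(e−x')²−y'²−z²)/2L = 0.1282
  γ=atan2(-0.4614,-0.0313)=-1.6385;  ψ=arccos(0.2772)=1.2899;  θ1=γ+ψ≈-0.3486
rotate P by −φ2: (-0.1098, -0.1460, -0.4614)
  e−x'=0.2598;  (l²−L²−(e−x')²−y'²−z²)/2L = -0.3084
  √(A²+B²)=0.5295;  θ2 = -1.0580+2.1926 ≈ 1.1346
rotate P by −φ3: (-0.0715, 0.1681, -0.4614)
  e−x'=0.2215;  (l²−L²−(e−x')²−y'²−z²)/2L = -0.2510
  γ=atan2(-0.4614,0.2215)=-1.1232;  ψ=arccos(-0.4904)=2.0834;  θ3=γ+ψ≈0.9602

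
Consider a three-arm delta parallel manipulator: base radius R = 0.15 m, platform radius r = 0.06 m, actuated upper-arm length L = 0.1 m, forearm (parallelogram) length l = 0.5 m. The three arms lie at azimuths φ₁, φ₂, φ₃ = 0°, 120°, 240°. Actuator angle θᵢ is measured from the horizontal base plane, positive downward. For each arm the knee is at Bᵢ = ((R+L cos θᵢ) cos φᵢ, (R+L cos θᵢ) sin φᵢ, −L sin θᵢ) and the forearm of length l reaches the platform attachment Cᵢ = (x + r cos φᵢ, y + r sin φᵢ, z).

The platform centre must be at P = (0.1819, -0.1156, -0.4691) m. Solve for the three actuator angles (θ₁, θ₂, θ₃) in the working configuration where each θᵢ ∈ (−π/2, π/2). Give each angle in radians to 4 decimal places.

arm 1 (φ=0.0°): x'=0.1819, y'=-0.1156
  A cos θ + B sin θ = C:  -0.0919·cos θ + -0.4691·sin θ = -0.0093
  √(A²+B²)=0.4780;  θ1 = -1.7643+1.5903 ≈ -0.1740
arm 2 (φ=120.0°): x'=-0.1911, y'=-0.0997
  e−x'=0.2811;  (l²−L²−(e−x')²−y'²−z²)/2L = -0.3450
  γ=atan2(-0.4691,0.2811)=-1.0310;  ψ=arccos(-0.6309)=2.2534;  θ2=γ+ψ≈1.2224
φ3=240.0° → target in arm frame (0.0092, 0.2153)
  A=0.0808, B=-0.4691, C=(l²−L²−A²−y'²−z²)/(2L)=-0.1648
  √(A²+B²)=0.4760;  θ3 = -1.4001+1.9243 ≈ 0.5241

θ₁ = -0.1740, θ₂ = 1.2224, θ₃ = 0.5241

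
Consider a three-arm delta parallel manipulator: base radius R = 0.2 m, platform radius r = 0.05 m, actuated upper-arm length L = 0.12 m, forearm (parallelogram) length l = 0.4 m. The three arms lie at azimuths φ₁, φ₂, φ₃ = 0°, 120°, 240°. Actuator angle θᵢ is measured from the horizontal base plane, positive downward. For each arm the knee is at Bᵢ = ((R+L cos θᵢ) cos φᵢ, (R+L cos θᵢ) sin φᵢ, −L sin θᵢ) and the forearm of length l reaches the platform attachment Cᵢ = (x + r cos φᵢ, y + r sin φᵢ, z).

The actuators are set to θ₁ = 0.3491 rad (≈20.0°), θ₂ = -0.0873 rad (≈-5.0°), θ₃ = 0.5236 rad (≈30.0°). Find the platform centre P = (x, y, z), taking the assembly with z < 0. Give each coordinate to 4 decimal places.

S1 = (0.2628·cos0.0°, 0.2628·sin0.0°, -0.0410) = (0.2628, 0.0000, -0.0410)
φ2=120.0°: virtual centre (-0.1348, 0.2334, 0.0105), radius l
arm 3 at φ=240.0°: e+L cos θ3 = 0.2539;  S3 = (-0.1270, -0.2199, -0.0600)
subtract pairs → two planes through P
[-0.7951 0.4669 0.1030]·P = 0.0020;  [-0.7794 -0.4398 -0.0379]·P = -0.0027
det = 0.7136;  x = 0.0005+0.0387z,  y = 0.0052+-0.1548z
into |P−S₁|² = l²: 1.0254z² + 0.0602z + -0.0895 = 0;  Δ = 0.3707;  z = -0.3262 or 0.2675 → z<0 root = -0.3262
x = -0.0121, y = 0.0557

(-0.0121, 0.0557, -0.3262)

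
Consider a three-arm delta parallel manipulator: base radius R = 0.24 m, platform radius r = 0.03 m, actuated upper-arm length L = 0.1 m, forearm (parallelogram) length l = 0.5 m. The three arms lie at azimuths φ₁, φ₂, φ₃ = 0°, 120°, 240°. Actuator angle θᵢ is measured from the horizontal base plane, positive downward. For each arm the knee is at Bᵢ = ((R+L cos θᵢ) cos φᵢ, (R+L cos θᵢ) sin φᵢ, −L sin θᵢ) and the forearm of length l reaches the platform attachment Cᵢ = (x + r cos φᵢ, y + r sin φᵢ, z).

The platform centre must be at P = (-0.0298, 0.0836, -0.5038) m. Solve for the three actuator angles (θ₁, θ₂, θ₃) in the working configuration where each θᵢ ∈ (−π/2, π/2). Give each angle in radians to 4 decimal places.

rotate P by −φ1: (-0.0298, 0.0836, -0.5038)
  e−x'=0.2398;  (l²−L²−(e−x')²−y'²−z²)/2L = -0.3915
  θ1 = atan2(B,A) + arccos(C/0.5580) = 1.2221
φ2=120.0° → target in arm frame (0.0873, -0.0160)
  A cos θ + B sin θ = C:  0.1227·cos θ + -0.5038·sin θ = -0.1456
  √(A²+B²)=0.5185;  θ2 = -1.3319+1.8555 ≈ 0.5236
φ3=240.0° → target in arm frame (-0.0575, -0.0676)
  e−x'=0.2675;  (l²−L²−(e−x')²−y'²−z²)/2L = -0.4497
  γ=atan2(-0.5038,0.2675)=-1.0827;  ψ=arccos(-0.7884)=2.4790;  θ3=γ+ψ≈1.3963

θ₁ = 1.2221, θ₂ = 0.5236, θ₃ = 1.3963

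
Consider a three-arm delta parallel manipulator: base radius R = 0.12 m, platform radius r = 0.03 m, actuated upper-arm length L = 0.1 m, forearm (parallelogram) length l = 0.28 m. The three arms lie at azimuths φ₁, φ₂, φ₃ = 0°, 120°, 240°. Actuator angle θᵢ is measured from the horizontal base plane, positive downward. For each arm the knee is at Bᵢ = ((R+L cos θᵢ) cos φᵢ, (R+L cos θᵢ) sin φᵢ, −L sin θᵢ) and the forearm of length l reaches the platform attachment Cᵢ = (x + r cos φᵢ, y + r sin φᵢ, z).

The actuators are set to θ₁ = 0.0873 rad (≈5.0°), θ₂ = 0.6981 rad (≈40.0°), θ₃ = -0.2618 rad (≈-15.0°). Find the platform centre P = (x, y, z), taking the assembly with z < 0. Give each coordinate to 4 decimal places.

arm 1 at φ=0.0°: e+L cos θ1 = 0.1896;  S1 = (0.1896, 0.0000, -0.0087)
φ2=120.0°: virtual centre (-0.0833, 0.1443, -0.0643), radius l
φ3=240.0°: virtual centre (-0.0933, -0.1616, 0.0259), radius l
subtract pairs → two planes through P
linear system: -0.5458x+0.2886y = -0.0041−-0.1111z; -0.5658x+-0.3232y = -0.0005−0.0692z
Cramer: x(z) = 0.0044-0.0469z;  y(z) = -0.0060+0.2963z
sphere 1 gives Az²+Bz+C=0 with A=1.0900, B=0.0313, C=-0.0440;  B²−4AC=0.1927;  roots -0.2157, 0.1871;  negative root z = -0.2157
x = 0.0145, y = -0.0699

(0.0145, -0.0699, -0.2157)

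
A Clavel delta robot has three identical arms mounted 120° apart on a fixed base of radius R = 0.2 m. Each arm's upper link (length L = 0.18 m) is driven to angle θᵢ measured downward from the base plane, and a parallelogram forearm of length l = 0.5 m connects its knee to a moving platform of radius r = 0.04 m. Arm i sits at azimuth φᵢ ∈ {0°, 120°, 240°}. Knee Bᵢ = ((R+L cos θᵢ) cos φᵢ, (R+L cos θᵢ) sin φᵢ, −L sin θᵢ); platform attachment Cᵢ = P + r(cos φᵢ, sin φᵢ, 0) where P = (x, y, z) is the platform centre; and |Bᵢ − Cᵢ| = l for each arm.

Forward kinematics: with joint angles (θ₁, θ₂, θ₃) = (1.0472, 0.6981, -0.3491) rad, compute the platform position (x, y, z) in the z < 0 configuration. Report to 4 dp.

(-0.1524, -0.1410, -0.4171)

φ1=0.0°: virtual centre (0.2500, 0.0000, -0.1559), radius l
O2 = (0.2979·cos120.0°, 0.2979·sin120.0°, -0.1157) = (-0.1489, 0.2580, -0.1157)
φ3=240.0°: virtual centre (-0.1646, -0.2850, 0.0616), radius l
subtract pairs → two planes through P
linear system: -0.7979x+0.5160y = 0.0153−0.0804z; -0.8291x+-0.5701y = 0.0253−0.4349z
Cramer: x(z) = -0.0247+0.3061z;  y(z) = -0.0085+0.3176z
quadratic in z: (1.1946)z²+(0.1382)z+(-0.1502)=0, √Δ=0.8583 → z ∈ {-0.4171, 0.3014}; z = -0.4171 (taking z<0)
x = -0.1524, y = -0.1410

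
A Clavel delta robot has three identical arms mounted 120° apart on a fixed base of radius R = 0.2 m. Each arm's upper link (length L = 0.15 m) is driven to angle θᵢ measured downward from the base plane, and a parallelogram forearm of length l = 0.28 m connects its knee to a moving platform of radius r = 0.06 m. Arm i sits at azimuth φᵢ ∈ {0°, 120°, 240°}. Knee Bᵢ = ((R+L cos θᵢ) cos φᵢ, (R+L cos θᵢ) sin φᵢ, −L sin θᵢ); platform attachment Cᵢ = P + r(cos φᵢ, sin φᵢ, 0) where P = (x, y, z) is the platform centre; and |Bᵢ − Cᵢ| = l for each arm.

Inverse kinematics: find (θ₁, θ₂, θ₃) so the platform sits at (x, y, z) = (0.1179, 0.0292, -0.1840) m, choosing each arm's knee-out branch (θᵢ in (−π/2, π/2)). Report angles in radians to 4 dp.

θ₁ = -0.2620, θ₂ = 1.0469, θ₃ = 1.3088

φ1=0.0° → target in arm frame (0.1179, 0.0292)
  e−x'=0.0221;  (l²−L²−(e−x')²−y'²−z²)/2L = 0.0690
  γ=atan2(-0.1840,0.0221)=-1.4513;  ψ=arccos(0.3724)=1.1892;  θ1=γ+ψ≈-0.2620
φ2=120.0° → target in arm frame (-0.0337, -0.1167)
  A=0.1737, B=-0.1840, C=(l²−L²−A²−y'²−z²)/(2L)=-0.0724
  γ=atan2(-0.1840,0.1737)=-0.8143;  ψ=arccos(-0.2863)=1.8612;  θ2=γ+ψ≈1.0469
arm 3 (φ=240.0°): x'=-0.0842, y'=0.0875
  e−x'=0.2242;  (l²−L²−(e−x')²−y'²−z²)/2L = -0.1197
  θ3 = atan2(B,A) + arccos(C/0.2901) = 1.3088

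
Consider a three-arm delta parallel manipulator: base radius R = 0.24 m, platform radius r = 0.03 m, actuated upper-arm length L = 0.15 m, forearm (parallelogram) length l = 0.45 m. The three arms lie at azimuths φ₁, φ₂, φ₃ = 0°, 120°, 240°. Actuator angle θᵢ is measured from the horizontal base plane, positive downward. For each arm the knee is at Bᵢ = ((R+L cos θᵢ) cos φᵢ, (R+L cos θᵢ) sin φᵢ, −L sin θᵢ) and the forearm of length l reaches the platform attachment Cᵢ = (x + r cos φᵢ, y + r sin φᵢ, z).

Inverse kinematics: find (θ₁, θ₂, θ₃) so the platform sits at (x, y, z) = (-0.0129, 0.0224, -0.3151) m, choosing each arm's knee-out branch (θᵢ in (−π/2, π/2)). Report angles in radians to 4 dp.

θ₁ = 0.3489, θ₂ = 0.0872, θ₃ = 0.3492

arm 1 (φ=0.0°): x'=-0.0129, y'=0.0224
  e−x'=0.2229;  (l²−L²−(e−x')²−y'²−z²)/2L = 0.1018
  θ1 = atan2(B,A) + arccos(C/0.3860) = 0.3489
arm 2 (φ=120.0°): x'=0.0258, y'=0.0000
  A=0.1842, B=-0.3151, C=(l²−L²−A²−y'²−z²)/(2L)=0.1560
  θ2 = atan2(B,A) + arccos(C/0.3650) = 0.0872
arm 3 (φ=240.0°): x'=-0.0129, y'=-0.0224
  A=0.2229, B=-0.3151, C=(l²−L²−A²−y'²−z²)/(2L)=0.1017
  γ=atan2(-0.3151,0.2229)=-0.9550;  ψ=arccos(0.2634)=1.3042;  θ3=γ+ψ≈0.3492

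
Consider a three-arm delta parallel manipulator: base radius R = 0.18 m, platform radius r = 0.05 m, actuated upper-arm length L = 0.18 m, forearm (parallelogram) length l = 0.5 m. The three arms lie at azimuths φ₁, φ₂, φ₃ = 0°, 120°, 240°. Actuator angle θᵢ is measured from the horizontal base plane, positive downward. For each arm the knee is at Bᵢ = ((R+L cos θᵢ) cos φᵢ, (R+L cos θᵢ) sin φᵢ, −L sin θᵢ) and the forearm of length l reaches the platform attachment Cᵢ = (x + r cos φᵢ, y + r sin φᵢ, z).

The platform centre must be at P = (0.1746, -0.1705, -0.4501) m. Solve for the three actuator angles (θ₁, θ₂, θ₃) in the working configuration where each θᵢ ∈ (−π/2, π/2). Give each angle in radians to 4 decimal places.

arm 1 (φ=0.0°): x'=0.1746, y'=-0.1705
  e−x'=-0.0446;  (l²−L²−(e−x')²−y'²−z²)/2L = -0.0446
  √(A²+B²)=0.4523;  θ1 = -1.6696+1.6695 ≈ 0.0000
arm 2 (φ=120.0°): x'=-0.2350, y'=-0.0660
  A cos θ + B sin θ = C:  0.3650·cos θ + -0.4501·sin θ = -0.3404
  √(A²+B²)=0.5795;  θ2 = -0.8895+2.1986 ≈ 1.3091
arm 3 (φ=240.0°): x'=0.0604, y'=0.2365
  A=0.0696, B=-0.4501, C=(l²−L²−A²−y'²−z²)/(2L)=-0.1271
  γ=atan2(-0.4501,0.0696)=-1.4173;  ψ=arccos(-0.2790)=1.8536;  θ3=γ+ψ≈0.4363

θ₁ = 0.0000, θ₂ = 1.3091, θ₃ = 0.4363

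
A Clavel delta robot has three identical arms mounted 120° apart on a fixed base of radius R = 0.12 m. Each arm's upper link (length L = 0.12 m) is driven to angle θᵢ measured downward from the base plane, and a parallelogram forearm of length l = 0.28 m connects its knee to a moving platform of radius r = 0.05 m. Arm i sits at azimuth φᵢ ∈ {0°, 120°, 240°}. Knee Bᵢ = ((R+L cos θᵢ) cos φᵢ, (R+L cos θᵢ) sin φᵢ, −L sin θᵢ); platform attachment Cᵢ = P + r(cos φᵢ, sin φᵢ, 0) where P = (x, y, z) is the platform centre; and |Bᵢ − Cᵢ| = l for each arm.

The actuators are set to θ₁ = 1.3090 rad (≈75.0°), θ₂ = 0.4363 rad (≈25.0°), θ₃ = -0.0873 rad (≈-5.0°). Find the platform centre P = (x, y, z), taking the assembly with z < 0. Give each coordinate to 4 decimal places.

arm 1 at φ=0.0°: e+L cos θ1 = 0.1011;  centre 1 = (0.1011, 0.0000, -0.1159)
φ2=120.0°: virtual centre (-0.0894, 0.1548, -0.0507), radius l
arm 3 at φ=240.0°: e+L cos θ3 = 0.1895;  centre 3 = (-0.0948, -0.1641, 0.0105)
subtract pairs → two planes through P
plane₁₂: -0.3809x+0.3096y+0.1304z = 0.0109
det = 0.2463;  x = -0.0301+0.4915z,  y = -0.0019+0.1835z
quadratic in z: (1.2753)z²+(0.1022)z+(-0.0478)=0, √Δ=0.5041 → z ∈ {-0.2377, 0.1576}; z = -0.2377 (taking z<0)
x = -0.1469, y = -0.0455

(-0.1469, -0.0455, -0.2377)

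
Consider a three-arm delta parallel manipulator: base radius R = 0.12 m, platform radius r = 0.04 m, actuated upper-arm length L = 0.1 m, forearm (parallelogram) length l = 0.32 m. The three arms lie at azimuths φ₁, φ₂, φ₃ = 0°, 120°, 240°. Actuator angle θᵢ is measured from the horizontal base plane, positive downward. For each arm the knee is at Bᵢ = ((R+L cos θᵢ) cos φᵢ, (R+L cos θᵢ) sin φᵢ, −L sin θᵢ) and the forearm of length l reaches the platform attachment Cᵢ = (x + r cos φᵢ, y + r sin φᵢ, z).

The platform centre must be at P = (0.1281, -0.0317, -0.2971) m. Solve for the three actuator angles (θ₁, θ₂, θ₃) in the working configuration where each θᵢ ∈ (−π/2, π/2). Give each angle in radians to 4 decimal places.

θ₁ = -0.1740, θ₂ = 1.0474, θ₃ = 0.7856

arm 1 (φ=0.0°): x'=0.1281, y'=-0.0317
  A=-0.0481, B=-0.2971, C=(l²−L²−A²−y'²−z²)/(2L)=0.0041
  √(A²+B²)=0.3010;  θ1 = -1.7313+1.5573 ≈ -0.1740
arm 2 (φ=120.0°): x'=-0.0915, y'=-0.0951
  A=0.1715, B=-0.2971, C=(l²−L²−A²−y'²−z²)/(2L)=-0.1716
  θ2 = atan2(B,A) + arccos(C/0.3430) = 1.0474
rotate P by −φ3: (-0.0366, 0.1268, -0.2971)
  A cos θ + B sin θ = C:  0.1166·cos θ + -0.2971·sin θ = -0.1277
  γ=atan2(-0.2971,0.1166)=-1.1968;  ψ=arccos(-0.4001)=1.9824;  θ3=γ+ψ≈0.7856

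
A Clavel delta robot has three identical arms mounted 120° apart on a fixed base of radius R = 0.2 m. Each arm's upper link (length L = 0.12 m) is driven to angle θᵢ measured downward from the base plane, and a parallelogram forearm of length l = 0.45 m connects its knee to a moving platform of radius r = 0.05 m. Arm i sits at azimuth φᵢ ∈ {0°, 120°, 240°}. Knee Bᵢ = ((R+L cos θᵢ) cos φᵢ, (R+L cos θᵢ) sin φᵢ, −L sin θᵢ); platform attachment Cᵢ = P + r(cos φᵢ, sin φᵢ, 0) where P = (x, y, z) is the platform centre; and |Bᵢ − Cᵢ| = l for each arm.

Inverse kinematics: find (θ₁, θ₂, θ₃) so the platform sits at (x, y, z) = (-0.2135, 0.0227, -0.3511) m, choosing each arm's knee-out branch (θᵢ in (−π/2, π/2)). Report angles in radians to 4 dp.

arm 1 (φ=0.0°): x'=-0.2135, y'=0.0227
  A=0.3635, B=-0.3511, C=(l²−L²−A²−y'²−z²)/(2L)=-0.2826
  γ=atan2(-0.3511,0.3635)=-0.7680;  ψ=arccos(-0.5591)=2.1642;  θ1=γ+ψ≈1.3961
rotate P by −φ2: (0.1264, 0.1735, -0.3511)
  A=0.0236, B=-0.3511, C=(l²−L²−A²−y'²−z²)/(2L)=0.1423
  θ2 = atan2(B,A) + arccos(C/0.3519) = -0.3492
arm 3 (φ=240.0°): x'=0.0871, y'=-0.1962
  e−x'=0.0629;  (l²−L²−(e−x')²−y'²−z²)/2L = 0.0932
  √(A²+B²)=0.3567;  θ3 = -1.3935+1.3066 ≈ -0.0870

θ₁ = 1.3961, θ₂ = -0.3492, θ₃ = -0.0870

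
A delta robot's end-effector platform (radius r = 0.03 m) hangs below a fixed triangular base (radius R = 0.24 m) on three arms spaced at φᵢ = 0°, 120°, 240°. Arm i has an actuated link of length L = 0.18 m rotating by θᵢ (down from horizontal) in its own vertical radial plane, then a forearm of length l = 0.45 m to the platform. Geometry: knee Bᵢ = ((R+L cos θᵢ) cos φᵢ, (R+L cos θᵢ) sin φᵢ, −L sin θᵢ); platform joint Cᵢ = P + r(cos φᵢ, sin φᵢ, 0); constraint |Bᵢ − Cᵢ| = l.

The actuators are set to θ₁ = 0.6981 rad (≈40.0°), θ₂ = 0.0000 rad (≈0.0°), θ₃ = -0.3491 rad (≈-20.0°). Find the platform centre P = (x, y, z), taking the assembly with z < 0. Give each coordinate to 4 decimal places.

S1 = (0.3479·cos0.0°, 0.3479·sin0.0°, -0.1157) = (0.3479, 0.0000, -0.1157)
S2 = (0.3900·cos120.0°, 0.3900·sin120.0°, 0.0000) = (-0.1950, 0.3377, 0.0000)
arm 3 at φ=240.0°: (R−r)+L cos θ3 = 0.3791;  S3 = (-0.1896, -0.3283, 0.0616)
subtract pairs → two planes through P
[-1.0858 0.6755 0.2314]·P = 0.0177;  [-1.0749 -0.6567 0.3545]·P = 0.0131
Cramer: x(z) = -0.0142+0.2720z;  y(z) = 0.0033+0.0946z
sphere 1 gives Az²+Bz+C=0 with A=1.0829, B=0.0350, C=-0.0580;  B²−4AC=0.2523;  roots -0.2481, 0.2158;  negative root z = -0.2481
x = -0.0817, y = -0.0202

(-0.0817, -0.0202, -0.2481)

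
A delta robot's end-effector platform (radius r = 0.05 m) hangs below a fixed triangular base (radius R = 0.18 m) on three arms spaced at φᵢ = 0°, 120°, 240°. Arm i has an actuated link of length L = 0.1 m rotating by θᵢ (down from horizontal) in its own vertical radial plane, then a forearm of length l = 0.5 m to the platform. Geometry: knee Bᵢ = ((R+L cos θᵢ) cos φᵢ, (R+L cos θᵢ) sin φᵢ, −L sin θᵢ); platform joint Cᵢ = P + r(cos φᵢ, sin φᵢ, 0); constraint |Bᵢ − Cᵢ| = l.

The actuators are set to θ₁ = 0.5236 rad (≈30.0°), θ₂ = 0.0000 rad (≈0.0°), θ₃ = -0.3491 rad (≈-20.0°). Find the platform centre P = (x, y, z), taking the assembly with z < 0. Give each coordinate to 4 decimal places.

arm 1 at φ=0.0°: (R−r)+L cos θ1 = 0.2166;  centre 1 = (0.2166, 0.0000, -0.0500)
φ2=120.0°: virtual centre (-0.1150, 0.1992, 0.0000), radius l
centre 3 = (0.2240·cos240.0°, 0.2240·sin240.0°, 0.0342) = (-0.1120, -0.1940, 0.0342)
eliminate P² terms by subtracting sphere 1 from 2 and 3
[-0.6632 0.3984 0.1000]·P = 0.0035;  [-0.6572 -0.3879 0.1684]·P = 0.0019
det = 0.5191;  x = -0.0041+0.2040z,  y = 0.0020+0.0886z
into |P−centre ₁|² = l²: 1.0495z² + 0.0103z + -0.1988 = 0;  Δ = 0.8346;  z = -0.4402 or 0.4303 → z<0 root = -0.4402
x = -0.0939, y = -0.0370

(-0.0939, -0.0370, -0.4402)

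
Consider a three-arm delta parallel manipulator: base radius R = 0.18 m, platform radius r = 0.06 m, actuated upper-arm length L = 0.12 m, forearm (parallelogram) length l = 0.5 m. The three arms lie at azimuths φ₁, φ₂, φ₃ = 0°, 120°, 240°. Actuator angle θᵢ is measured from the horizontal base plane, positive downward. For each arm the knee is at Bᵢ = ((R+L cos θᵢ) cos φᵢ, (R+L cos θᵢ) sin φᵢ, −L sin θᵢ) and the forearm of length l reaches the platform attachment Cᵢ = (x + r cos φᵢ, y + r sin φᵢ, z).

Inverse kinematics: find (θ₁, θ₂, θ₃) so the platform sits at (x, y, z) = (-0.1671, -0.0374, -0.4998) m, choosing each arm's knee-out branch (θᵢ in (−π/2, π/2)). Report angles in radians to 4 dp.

φ1=0.0° → target in arm frame (-0.1671, -0.0374)
  e−x'=0.2871;  (l²−L²−(e−x')²−y'²−z²)/2L = -0.4084
  θ1 = atan2(B,A) + arccos(C/0.5764) = 1.3089
arm 2 (φ=120.0°): x'=0.0512, y'=0.1634
  e−x'=0.0688;  (l²−L²−(e−x')²−y'²−z²)/2L = -0.1902
  γ=atan2(-0.4998,0.0688)=-1.4339;  ψ=arccos(-0.3769)=1.9573;  θ2=γ+ψ≈0.5234
rotate P by −φ3: (0.1159, -0.1260, -0.4998)
  A=0.0041, B=-0.4998, C=(l²−L²−A²−y'²−z²)/(2L)=-0.1254
  θ3 = atan2(B,A) + arccos(C/0.4998) = 0.2617

θ₁ = 1.3089, θ₂ = 0.5234, θ₃ = 0.2617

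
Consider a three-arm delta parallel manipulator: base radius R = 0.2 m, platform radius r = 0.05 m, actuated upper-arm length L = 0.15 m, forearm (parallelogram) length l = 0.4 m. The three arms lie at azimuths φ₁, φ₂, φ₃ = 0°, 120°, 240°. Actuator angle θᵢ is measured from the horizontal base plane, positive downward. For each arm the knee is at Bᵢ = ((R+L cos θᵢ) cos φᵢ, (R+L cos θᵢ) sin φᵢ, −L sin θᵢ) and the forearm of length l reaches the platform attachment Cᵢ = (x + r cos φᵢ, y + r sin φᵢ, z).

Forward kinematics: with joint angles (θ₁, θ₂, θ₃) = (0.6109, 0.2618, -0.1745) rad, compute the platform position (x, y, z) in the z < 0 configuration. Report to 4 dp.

O1 = (0.2729·cos0.0°, 0.2729·sin0.0°, -0.0860) = (0.2729, 0.0000, -0.0860)
O2 = (0.2949·cos120.0°, 0.2949·sin120.0°, -0.0388) = (-0.1474, 0.2554, -0.0388)
O3 = (0.2977·cos240.0°, 0.2977·sin240.0°, 0.0260) = (-0.1489, -0.2578, 0.0260)
|O₂|²−|O₁|² = 0.0066;  |O₃|²−|O₁|² = 0.0075
linear system: -0.8406x+0.5108y = 0.0066−0.0944z; -0.8435x+-0.5157y = 0.0075−0.2242z
det = 0.8643;  x = -0.0083+0.1888z,  y = -0.0008+0.1259z
into |P−O₁|² = l²: 1.0515z² + 0.0657z + -0.0735 = 0;  Δ = 0.3135;  z = -0.2975 or 0.2350 → z<0 root = -0.2975
x = -0.0645, y = -0.0382

(-0.0645, -0.0382, -0.2975)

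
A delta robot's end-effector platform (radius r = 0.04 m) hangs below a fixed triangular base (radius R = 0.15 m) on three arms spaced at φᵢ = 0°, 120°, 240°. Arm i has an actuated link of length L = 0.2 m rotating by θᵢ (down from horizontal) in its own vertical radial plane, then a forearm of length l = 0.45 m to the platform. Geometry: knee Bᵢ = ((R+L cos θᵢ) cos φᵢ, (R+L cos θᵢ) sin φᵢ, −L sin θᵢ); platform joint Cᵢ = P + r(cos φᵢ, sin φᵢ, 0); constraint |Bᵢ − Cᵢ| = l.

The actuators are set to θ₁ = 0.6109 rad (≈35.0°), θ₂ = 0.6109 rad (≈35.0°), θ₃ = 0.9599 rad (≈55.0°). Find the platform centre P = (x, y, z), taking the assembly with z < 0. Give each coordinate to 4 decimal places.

arm 1 at φ=0.0°: ρ1 = 0.2738;  centre 1 = (0.2738, 0.0000, -0.1147)
arm 2 at φ=120.0°: ρ2 = 0.2738;  centre 2 = (-0.1369, 0.2371, -0.1147)
arm 3 at φ=240.0°: ρ3 = 0.2247;  centre 3 = (-0.1124, -0.1946, -0.1638)
|centre ₂|²−|centre ₁|² = 0.0000;  |centre ₃|²−|centre ₁|² = -0.0108
[-0.8215 0.4743 0.0000]·P = 0.0000;  [-0.7724 -0.3892 -0.0982]·P = -0.0108
det = 0.6861;  x = 0.0075+-0.0679z,  y = 0.0129+-0.1176z
sphere 1 gives Az²+Bz+C=0 with A=1.0184, B=0.2626, C=-0.1182;  B²−4AC=0.5506;  roots -0.4932, 0.2354;  negative root z = -0.4932
x = 0.0410, y = 0.0709

(0.0410, 0.0709, -0.4932)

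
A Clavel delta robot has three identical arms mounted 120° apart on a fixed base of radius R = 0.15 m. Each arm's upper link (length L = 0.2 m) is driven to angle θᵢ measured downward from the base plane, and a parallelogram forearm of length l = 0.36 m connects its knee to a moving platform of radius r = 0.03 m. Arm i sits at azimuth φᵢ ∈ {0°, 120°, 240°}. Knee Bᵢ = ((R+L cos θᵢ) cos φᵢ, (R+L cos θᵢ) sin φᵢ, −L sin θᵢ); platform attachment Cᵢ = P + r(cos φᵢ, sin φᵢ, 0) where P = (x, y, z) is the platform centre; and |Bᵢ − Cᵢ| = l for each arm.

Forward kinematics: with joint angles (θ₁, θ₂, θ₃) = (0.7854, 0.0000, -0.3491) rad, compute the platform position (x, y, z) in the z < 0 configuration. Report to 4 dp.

φ1=0.0°: virtual centre (0.2614, 0.0000, -0.1414), radius l
φ2=120.0°: virtual centre (-0.1600, 0.2771, 0.0000), radius l
arm 3 at φ=240.0°: (R−r)+L cos θ3 = 0.3079;  centre 3 = (-0.1540, -0.2667, 0.0684)
|centre ₂|²−|centre ₁|² = 0.0141;  |centre ₃|²−|centre ₁|² = 0.0112
linear system: -0.8428x+0.5543y = 0.0141−0.2828z; -0.8308x+-0.5334y = 0.0112−0.4197z
det = 0.9100;  x = -0.0150+0.4214z,  y = 0.0025+0.1305z
quadratic in z: (1.1946)z²+(0.0505)z+(-0.0332)=0, √Δ=0.4013 → z ∈ {-0.1891, 0.1468}; z = -0.1891 (taking z<0)
x = -0.0947, y = -0.0222

(-0.0947, -0.0222, -0.1891)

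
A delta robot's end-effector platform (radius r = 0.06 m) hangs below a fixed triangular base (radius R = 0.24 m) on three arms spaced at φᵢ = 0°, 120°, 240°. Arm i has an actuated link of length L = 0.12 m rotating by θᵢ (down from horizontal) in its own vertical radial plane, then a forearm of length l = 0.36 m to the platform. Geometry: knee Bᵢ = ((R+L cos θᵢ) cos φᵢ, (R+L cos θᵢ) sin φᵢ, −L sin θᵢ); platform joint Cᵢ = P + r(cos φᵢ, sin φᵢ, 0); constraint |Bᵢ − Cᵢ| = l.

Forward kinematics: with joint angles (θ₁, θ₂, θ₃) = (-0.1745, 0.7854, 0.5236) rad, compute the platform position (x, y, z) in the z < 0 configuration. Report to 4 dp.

(0.0642, -0.0217, -0.2519)

φ1=0.0°: virtual centre (0.2982, 0.0000, 0.0208), radius l
φ2=120.0°: virtual centre (-0.1324, 0.2294, -0.0849), radius l
O3 = (0.2839·cos240.0°, 0.2839·sin240.0°, -0.0600) = (-0.1420, -0.2459, -0.0600)
|O₂|²−|O₁|² = -0.0120;  |O₃|²−|O₁|² = -0.0051
linear system: -0.8612x+0.4587y = -0.0120−-0.2114z; -0.8803x+-0.4918y = -0.0051−-0.1617z
det = 0.8273;  x = 0.0100+-0.2153z,  y = -0.0074+0.0566z
sphere 1 gives Az²+Bz+C=0 with A=1.0496, B=0.0816, C=-0.0461;  B²−4AC=0.2000;  roots -0.2519, 0.1742;  negative root z = -0.2519
x = 0.0642, y = -0.0217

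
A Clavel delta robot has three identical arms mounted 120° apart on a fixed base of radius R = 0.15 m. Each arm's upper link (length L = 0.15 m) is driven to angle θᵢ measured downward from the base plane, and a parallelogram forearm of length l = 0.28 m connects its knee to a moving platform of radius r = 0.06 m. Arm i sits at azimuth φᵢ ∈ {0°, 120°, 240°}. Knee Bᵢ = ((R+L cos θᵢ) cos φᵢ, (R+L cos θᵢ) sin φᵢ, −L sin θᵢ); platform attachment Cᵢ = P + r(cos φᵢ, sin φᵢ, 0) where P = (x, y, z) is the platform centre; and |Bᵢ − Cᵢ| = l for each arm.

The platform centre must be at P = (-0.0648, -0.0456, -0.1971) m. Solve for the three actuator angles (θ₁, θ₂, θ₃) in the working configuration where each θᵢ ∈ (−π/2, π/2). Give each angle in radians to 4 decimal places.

φ1=0.0° → target in arm frame (-0.0648, -0.0456)
  e−x'=0.1548;  (l²−L²−(e−x')²−y'²−z²)/2L = -0.0300
  γ=atan2(-0.1971,0.1548)=-0.9050;  ψ=arccos(-0.1196)=1.6907;  θ1=γ+ψ≈0.7856
arm 2 (φ=120.0°): x'=-0.0071, y'=0.0789
  e−x'=0.0971;  (l²−L²−(e−x')²−y'²−z²)/2L = 0.0047
  √(A²+B²)=0.2197;  θ2 = -1.1131+1.5496 ≈ 0.4365
rotate P by −φ3: (0.0719, -0.0333, -0.1971)
  e−x'=0.0181;  (l²−L²−(e−x')²−y'²−z²)/2L = 0.0520
  θ3 = atan2(B,A) + arccos(C/0.1979) = -0.1745

θ₁ = 0.7856, θ₂ = 0.4365, θ₃ = -0.1745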